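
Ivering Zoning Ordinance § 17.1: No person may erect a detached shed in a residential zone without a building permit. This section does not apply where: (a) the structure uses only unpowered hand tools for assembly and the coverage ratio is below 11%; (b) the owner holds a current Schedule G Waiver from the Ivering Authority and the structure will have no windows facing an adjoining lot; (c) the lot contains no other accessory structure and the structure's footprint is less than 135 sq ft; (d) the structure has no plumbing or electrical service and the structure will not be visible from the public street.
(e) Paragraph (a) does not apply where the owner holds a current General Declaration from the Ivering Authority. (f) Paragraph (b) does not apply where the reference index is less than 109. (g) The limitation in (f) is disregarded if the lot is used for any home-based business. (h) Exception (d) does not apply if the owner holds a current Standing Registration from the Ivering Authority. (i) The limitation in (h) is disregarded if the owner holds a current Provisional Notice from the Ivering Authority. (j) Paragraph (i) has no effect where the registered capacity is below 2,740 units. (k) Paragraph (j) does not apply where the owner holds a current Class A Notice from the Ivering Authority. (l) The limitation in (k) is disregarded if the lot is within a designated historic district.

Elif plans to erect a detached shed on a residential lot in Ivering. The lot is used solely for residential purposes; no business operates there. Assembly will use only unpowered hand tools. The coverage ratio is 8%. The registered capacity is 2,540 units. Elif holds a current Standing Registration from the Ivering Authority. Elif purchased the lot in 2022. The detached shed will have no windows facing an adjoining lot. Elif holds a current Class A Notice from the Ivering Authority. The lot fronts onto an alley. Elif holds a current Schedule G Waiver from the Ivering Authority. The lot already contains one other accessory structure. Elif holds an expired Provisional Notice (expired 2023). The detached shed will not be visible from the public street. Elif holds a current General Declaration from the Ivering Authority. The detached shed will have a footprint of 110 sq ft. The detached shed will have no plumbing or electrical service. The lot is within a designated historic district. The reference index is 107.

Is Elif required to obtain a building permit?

Exception (a) is satisfied on its face — assembly uses only hand tools; the coverage ratio is 8%, below the 11% limit. But applying paragraph (e): (e) operates against (a): a current General Declaration is held. So (a) is unavailable.
All of (b)'s requirements are met (a current Schedule G Waiver is held; no windows face an adjoining lot). But: (f) is triggered — the reference index is 107, less than the 109 limit. (g), which would lift (f), is not engaged — the lot is solely residential. (b) is therefore removed.
Exception (c) does not apply: the lot already has another accessory structure.
Exception (d): there is no plumbing or electrical service; the structure will not be visible from the street — every condition holds. However, paragraphs (h)–(l) must be considered: (h) is triggered — a current Standing Registration is held. (i), which would lift (h), does not operate here — the Provisional Notice is not current. (d) is therefore removed.
None of the exceptions is available; § 17.1 applies in full.

Yes — Elif must obtain a building permit.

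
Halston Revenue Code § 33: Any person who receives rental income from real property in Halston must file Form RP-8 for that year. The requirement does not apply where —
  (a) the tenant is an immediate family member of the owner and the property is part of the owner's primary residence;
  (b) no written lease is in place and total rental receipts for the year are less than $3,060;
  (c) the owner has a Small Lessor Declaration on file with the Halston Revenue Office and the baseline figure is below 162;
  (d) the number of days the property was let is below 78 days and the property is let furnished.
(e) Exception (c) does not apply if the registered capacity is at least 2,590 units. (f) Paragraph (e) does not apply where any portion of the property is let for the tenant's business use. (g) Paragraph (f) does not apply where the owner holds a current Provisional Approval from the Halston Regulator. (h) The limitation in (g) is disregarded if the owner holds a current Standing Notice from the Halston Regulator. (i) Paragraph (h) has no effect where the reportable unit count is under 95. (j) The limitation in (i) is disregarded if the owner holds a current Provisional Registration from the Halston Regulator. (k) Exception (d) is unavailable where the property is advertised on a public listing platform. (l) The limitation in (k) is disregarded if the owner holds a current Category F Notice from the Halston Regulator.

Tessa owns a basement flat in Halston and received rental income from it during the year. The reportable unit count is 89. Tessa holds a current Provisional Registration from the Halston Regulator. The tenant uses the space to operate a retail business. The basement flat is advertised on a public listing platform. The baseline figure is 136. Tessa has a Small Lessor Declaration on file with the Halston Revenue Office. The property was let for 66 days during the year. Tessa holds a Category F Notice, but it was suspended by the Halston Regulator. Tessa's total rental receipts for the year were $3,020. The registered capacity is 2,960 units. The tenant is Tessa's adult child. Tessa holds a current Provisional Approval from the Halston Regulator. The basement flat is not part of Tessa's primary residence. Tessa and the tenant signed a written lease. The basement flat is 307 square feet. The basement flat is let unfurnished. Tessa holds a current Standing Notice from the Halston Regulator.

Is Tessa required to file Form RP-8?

Exception (a) does not apply: the basement flat is not part of the primary residence.
Exception (b) fails — a written lease is in place.
Exception (c) is satisfied on its face — a Small Lessor Declaration is on file; the baseline figure is 136, below the 162 limit. Applying paragraphs (e)–(j): (e) is engaged (the registered capacity is 2,960 units, meeting the 2,590 units threshold), but is itself disapplied by (f): (f) operates — the space is let for business use. (g) operates (a current Provisional Approval is held), but is itself disapplied by (h): (h) operates against (g): a current Standing Notice is held. (i) is engaged (the reportable unit count is 89, under the 95 limit), but is itself disapplied by (j): (j) operates against (i): a current Provisional Registration is held. (c) remains available.
Exception (d) fails — the property is let unfurnished.

No — exception (c) applies; Tessa is not required to file Form RP-8.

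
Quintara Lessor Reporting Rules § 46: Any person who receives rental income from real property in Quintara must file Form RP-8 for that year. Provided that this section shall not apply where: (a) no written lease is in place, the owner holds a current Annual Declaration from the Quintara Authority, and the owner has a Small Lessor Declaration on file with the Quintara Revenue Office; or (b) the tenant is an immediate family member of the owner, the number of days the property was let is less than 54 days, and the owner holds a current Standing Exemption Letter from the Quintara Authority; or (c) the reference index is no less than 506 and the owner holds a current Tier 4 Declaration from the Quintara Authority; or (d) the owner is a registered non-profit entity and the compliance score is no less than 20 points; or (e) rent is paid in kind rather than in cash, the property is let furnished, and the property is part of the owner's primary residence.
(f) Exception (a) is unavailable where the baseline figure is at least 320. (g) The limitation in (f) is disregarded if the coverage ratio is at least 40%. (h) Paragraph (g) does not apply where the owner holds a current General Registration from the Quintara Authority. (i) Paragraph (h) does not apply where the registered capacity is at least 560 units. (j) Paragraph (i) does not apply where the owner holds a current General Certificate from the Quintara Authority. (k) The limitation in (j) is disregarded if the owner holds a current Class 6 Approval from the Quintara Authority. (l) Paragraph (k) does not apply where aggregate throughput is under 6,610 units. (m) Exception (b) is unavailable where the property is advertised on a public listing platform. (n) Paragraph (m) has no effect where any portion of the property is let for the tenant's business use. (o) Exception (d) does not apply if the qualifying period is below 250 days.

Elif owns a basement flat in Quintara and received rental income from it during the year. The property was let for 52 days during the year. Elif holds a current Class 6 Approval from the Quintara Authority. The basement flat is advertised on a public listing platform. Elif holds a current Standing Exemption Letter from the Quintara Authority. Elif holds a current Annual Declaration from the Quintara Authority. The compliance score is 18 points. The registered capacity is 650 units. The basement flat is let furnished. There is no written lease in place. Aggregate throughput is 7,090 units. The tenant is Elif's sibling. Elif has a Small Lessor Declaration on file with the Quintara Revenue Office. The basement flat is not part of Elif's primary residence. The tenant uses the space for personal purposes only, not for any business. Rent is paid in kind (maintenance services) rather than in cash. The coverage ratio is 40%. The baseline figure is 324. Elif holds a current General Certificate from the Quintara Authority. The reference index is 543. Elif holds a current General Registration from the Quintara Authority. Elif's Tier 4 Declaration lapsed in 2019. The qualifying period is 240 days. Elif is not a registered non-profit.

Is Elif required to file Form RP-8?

No — exception (a) applies; Elif is not required to file Form RP-8.

All of (a)'s requirements are met (there is no written lease; a current Annual Declaration is held; a Small Lessor Declaration is on file). As to paragraphs (f)–(l): (f) operates (the baseline figure is 324, meeting the 320 threshold), but is overridden by (g): (g) operates against (f): the coverage ratio is 40%, meeting the 40% threshold. (h) would limit (g) — a current General Registration is held — but (i) sets (h) aside: (i) operates against (h): the registered capacity is 650 units, meeting the 560 units threshold. (j) would limit (i) — a current General Certificate is held — but (k) sets (j) aside: (k) operates against (j): a current Class 6 Approval is held. (l) is not triggered (aggregate throughput is 7,090 units, not under 6,610 units), so (k) stands. (a) remains available.
Exception (b) is satisfied on its face — the tenant is an immediate family member; the number of days the property was let is 52 days, less than the 54 days limit; a current Standing Exemption Letter is held. Turning to paragraphs (m)–(n): (m) operates against (b): the property is publicly advertised. (n), which would lift (m), does not operate here — the space is used for personal purposes only. So (b) is unavailable.
Exception (c) fails — there is no Tier 4 Declaration in force.
Exception (d) fails — Elif is not a registered non-profit.
Exception (e) fails — the basement flat is not part of the primary residence.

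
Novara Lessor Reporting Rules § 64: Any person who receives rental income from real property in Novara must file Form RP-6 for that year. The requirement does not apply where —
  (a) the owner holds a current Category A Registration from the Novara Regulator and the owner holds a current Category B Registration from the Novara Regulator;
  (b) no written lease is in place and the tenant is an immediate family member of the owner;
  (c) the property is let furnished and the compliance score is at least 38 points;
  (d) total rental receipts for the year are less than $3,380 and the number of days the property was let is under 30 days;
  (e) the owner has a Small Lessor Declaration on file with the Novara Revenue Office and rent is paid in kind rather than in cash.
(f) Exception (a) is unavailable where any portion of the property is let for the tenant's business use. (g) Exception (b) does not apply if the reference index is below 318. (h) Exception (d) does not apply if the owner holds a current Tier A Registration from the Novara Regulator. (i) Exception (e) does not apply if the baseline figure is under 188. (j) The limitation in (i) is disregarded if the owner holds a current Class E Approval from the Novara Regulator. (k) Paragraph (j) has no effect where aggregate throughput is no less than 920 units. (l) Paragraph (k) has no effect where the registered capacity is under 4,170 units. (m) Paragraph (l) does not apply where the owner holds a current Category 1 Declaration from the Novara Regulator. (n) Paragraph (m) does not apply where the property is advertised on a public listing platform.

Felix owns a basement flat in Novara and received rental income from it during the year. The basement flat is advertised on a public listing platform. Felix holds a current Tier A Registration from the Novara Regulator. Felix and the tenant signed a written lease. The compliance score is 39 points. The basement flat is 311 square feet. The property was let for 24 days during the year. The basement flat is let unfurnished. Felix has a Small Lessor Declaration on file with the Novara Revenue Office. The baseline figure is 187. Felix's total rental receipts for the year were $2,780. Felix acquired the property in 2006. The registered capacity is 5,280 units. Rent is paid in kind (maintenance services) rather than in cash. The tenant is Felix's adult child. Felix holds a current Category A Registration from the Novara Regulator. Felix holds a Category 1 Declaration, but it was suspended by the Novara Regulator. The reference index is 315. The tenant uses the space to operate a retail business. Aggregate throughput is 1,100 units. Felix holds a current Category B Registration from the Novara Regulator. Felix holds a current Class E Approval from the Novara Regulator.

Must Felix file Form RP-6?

Yes — Felix must file Form RP-6.

Exception (a)'s conditions are all satisfied: a current Category A Registration is held; a current Category B Registration is held. However, paragraph (f) must be considered: (f) operates against (a): the space is let for business use. Exception (a) does not apply.
Exception (b) requires that no written lease is in place; but a written lease is in place, so (b) is unavailable.
Exception (c) fails — the property is let unfurnished.
Exception (d): total rental receipts for the year are $2,780, less than the $3,380 limit; the number of days the property was let is 24 days, under the 30 days limit — every condition holds. But: (h) operates against (d): a current Tier A Registration is held. (d) is therefore removed.
All of (e)'s requirements are met (a Small Lessor Declaration is on file; rent is paid in kind). But: (i) applies — the baseline figure is 187, under the 188 limit. (j) operates (a current Class E Approval is held), but is overridden by (k): (k) operates against (j): aggregate throughput is 1,100 units, meeting the 920 units threshold. (l), which would lift (k), does not operate here — the registered capacity is 5,280 units, not under 4,170 units. (e) is therefore removed.
Every exception is unavailable, so the rule governs.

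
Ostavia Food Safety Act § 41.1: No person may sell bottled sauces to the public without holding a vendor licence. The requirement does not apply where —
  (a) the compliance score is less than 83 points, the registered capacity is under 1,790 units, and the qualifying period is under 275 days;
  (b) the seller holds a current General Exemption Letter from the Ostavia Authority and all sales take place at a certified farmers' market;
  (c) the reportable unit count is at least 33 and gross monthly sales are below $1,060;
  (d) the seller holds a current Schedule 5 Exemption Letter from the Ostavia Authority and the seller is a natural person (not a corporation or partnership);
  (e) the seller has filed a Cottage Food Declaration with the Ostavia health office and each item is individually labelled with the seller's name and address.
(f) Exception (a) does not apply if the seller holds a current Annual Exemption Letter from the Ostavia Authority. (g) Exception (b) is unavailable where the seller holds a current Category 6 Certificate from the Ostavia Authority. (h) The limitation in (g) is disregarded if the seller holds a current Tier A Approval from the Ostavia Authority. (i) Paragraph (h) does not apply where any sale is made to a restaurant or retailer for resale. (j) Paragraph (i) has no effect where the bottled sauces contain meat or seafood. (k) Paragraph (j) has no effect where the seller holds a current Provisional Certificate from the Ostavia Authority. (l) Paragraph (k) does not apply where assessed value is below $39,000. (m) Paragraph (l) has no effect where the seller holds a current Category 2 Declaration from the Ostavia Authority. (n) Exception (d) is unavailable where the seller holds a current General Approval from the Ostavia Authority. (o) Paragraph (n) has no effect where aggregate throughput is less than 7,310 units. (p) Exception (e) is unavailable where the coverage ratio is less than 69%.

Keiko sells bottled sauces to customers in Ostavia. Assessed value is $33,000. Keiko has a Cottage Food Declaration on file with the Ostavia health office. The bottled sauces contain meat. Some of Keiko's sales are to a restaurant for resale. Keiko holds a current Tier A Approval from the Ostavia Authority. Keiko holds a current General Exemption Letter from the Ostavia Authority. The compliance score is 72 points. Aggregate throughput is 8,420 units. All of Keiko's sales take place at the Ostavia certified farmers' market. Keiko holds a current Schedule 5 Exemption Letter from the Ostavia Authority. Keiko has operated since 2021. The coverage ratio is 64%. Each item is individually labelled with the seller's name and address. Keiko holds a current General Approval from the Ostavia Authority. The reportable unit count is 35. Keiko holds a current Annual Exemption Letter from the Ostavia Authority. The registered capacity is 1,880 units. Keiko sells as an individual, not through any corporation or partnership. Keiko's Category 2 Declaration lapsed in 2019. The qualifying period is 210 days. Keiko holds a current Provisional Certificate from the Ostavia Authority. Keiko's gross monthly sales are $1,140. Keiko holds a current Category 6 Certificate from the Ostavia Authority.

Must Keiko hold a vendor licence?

No — exception (b) applies; Keiko is not required to hold a vendor licence.

Exception (a) requires that the registered capacity is under 1,790 units; but the registered capacity is 1,880 units, not under 1,790 units, so (a) is unavailable.
Exception (b) is satisfied on its face — a current General Exemption Letter is held; all sales are at a certified farmers' market. As to paragraphs (g)–(m): (g) would limit (b) — a current Category 6 Certificate is held — but (h) sets (g) aside: (h) operates against (g): a current Tier A Approval is held. (i) operates (some sales are to a restaurant for resale), but is displaced by (j): (j) is triggered — the bottled sauces contain meat. (k) would limit (j) — a current Provisional Certificate is held — but (l) sets (k) aside: (l) operates against (k): assessed value is $33,000, below the $39,000 limit. (m) is not triggered (the Category 2 Declaration is not current), so (l) stands. (b) remains available.
Exception (c) fails — gross monthly sales are $1,140, not below $1,060.
Exception (d) is satisfied on its face — a current Schedule 5 Exemption Letter is held; the seller is a natural person. Turning to paragraphs (n)–(o): (n) operates against (d): a current General Approval is held. (o) is not triggered (aggregate throughput is 8,420 units, not less than 7,310 units), so (n) stands. (d) is therefore removed.
All of (e)'s requirements are met (a Cottage Food Declaration is on file; items are individually labelled). But: (p) operates against (e): the coverage ratio is 64%, less than the 69% limit. Exception (e) does not apply.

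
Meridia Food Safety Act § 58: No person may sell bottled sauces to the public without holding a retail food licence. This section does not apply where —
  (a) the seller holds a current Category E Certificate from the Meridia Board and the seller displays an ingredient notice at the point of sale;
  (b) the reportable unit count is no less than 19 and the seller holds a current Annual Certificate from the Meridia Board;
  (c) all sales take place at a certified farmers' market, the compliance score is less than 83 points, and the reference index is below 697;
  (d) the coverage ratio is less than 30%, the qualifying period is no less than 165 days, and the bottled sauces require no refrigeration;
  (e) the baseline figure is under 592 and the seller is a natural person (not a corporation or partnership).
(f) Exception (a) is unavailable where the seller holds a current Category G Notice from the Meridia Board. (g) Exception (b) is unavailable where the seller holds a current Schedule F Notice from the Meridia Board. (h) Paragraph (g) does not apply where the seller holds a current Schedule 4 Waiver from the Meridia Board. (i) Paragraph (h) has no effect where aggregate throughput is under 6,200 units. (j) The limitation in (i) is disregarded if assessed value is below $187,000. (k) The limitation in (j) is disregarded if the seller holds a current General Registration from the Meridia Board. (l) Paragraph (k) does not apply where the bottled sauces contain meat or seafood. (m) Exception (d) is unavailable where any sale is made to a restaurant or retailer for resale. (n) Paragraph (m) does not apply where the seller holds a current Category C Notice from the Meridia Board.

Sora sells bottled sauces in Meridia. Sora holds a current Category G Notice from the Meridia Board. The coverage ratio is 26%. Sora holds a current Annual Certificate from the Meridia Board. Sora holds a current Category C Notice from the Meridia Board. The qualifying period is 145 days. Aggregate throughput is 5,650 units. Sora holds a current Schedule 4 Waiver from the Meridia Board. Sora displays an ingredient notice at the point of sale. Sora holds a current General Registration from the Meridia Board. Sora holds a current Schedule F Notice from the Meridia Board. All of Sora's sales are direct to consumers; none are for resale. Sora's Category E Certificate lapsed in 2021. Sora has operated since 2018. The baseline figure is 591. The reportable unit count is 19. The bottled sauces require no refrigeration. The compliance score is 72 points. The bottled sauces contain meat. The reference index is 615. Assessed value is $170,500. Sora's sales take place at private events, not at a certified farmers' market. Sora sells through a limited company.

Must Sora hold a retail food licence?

Exception (a) fails — the Category E Certificate is not current.
Exception (b)'s conditions are all satisfied: the reportable unit count is 19, meeting the 19 threshold; a current Annual Certificate is held. Considering the limiting provisions: (g) would limit (b) — a current Schedule F Notice is held — but (h) sets (g) aside: (h) is engaged — a current Schedule 4 Waiver is held. (i) applies (aggregate throughput is 5,650 units, under the 6,200 units limit), but is displaced by (j): (j) operates against (i): assessed value is $170,500, below the $187,000 limit. (k) is triggered (a current General Registration is held), but is itself disapplied by (l): (l) operates against (k): the bottled sauces contain meat. Exception (b) stands.
Exception (c) requires that all sales take place at a certified farmers' market; but sales are at private events, not a certified farmers' market, so (c) is unavailable.
Exception (d) fails — the qualifying period is 145 days, short of 165 days.
Exception (e) does not apply: the seller operates through a limited company.

No — exception (b) applies; Sora is not required to hold a retail food licence.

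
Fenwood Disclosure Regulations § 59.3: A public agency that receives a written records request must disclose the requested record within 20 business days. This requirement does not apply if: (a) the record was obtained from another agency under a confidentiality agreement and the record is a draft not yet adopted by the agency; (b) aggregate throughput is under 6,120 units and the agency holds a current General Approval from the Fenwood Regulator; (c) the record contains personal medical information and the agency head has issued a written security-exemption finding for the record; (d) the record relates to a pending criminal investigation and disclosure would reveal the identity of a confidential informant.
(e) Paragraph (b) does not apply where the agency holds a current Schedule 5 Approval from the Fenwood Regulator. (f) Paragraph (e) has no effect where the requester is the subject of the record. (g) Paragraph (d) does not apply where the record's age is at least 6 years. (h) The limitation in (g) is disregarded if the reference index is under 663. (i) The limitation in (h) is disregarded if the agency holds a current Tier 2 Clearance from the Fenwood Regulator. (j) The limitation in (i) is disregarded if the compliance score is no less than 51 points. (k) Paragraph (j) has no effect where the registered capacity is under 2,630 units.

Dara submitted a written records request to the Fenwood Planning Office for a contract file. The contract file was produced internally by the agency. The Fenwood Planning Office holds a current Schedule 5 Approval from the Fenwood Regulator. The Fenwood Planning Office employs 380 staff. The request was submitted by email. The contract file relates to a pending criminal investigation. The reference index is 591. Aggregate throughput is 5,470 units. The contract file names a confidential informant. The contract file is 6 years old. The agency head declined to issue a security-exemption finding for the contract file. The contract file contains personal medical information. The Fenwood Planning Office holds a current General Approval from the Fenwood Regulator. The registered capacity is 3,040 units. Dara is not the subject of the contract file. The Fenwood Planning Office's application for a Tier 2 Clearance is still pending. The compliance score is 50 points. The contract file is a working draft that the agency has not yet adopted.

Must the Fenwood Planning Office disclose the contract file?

No — exception (d) applies; the Fenwood Planning Office is not required to disclose the contract file.

Exception (a) does not apply: the contract file was produced internally.
All of (b)'s requirements are met (aggregate throughput is 5,470 units, under the 6,120 units limit; a current General Approval is held). However, paragraphs (e)–(f) must be considered: (e) is triggered — a current Schedule 5 Approval is held. (f) is not triggered (Dara is not the subject of the contract file), so (e) stands. Exception (b) does not apply.
Exception (c) requires that the agency head has issued a written security-exemption finding for the record; but the agency head declined to issue a security-exemption finding, so (c) is unavailable.
Exception (d)'s conditions are all satisfied: the contract file relates to a pending investigation; the contract file names a confidential informant. Considering the limiting provisions: (g) would limit (d) — the record's age is 6 years, meeting the 6 years threshold — but (h) sets (g) aside: (h) is triggered — the reference index is 591, under the 663 limit. (i), which would lift (h), does not operate here — the Tier 2 Clearance is not current. (d) remains available.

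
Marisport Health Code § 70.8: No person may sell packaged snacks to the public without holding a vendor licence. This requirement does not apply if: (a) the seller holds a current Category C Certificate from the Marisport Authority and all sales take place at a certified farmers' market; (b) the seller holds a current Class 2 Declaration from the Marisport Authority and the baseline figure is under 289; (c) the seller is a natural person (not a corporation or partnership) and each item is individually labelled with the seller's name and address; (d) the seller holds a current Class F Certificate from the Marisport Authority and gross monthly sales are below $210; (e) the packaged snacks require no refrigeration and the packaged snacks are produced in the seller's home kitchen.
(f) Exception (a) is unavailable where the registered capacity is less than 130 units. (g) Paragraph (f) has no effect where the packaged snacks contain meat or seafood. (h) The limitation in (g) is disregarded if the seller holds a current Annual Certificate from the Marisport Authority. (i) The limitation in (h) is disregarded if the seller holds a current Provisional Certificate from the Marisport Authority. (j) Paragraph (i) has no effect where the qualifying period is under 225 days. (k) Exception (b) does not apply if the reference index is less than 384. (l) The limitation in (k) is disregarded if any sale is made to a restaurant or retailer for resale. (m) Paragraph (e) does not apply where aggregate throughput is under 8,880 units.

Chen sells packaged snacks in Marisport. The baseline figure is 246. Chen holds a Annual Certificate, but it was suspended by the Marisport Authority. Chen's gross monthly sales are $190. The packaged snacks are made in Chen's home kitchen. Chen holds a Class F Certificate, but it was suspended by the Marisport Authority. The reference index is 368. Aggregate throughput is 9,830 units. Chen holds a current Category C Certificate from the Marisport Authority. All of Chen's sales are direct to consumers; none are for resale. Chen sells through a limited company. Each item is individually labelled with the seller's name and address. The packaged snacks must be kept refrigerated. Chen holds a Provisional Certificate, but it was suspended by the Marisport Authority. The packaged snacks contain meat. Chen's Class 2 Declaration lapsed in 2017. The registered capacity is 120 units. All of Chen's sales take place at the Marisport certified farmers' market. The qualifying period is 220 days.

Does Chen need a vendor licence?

No — exception (a) applies; Chen is not required to hold a vendor licence.

All of (a)'s requirements are met (a current Category C Certificate is held; all sales are at a certified farmers' market). Considering the limiting provisions: (f) applies (the registered capacity is 120 units, less than the 130 units limit), but is displaced by (g): (g) applies — the packaged snacks contain meat. (h) is not triggered (there is no Annual Certificate in force), so (g) stands. (a) remains available.
Exception (b) requires that the seller holds a current Class 2 Declaration from the Marisport Authority; but no current Class 2 Declaration is held, so (b) is unavailable.
Exception (c) requires that the seller is a natural person (not a corporation or partnership); but the seller operates through a limited company, so (c) is unavailable.
Exception (d) requires that the seller holds a current Class F Certificate from the Marisport Authority; but no current Class F Certificate is held, so (d) is unavailable.
Exception (e) fails — the packaged snacks require refrigeration.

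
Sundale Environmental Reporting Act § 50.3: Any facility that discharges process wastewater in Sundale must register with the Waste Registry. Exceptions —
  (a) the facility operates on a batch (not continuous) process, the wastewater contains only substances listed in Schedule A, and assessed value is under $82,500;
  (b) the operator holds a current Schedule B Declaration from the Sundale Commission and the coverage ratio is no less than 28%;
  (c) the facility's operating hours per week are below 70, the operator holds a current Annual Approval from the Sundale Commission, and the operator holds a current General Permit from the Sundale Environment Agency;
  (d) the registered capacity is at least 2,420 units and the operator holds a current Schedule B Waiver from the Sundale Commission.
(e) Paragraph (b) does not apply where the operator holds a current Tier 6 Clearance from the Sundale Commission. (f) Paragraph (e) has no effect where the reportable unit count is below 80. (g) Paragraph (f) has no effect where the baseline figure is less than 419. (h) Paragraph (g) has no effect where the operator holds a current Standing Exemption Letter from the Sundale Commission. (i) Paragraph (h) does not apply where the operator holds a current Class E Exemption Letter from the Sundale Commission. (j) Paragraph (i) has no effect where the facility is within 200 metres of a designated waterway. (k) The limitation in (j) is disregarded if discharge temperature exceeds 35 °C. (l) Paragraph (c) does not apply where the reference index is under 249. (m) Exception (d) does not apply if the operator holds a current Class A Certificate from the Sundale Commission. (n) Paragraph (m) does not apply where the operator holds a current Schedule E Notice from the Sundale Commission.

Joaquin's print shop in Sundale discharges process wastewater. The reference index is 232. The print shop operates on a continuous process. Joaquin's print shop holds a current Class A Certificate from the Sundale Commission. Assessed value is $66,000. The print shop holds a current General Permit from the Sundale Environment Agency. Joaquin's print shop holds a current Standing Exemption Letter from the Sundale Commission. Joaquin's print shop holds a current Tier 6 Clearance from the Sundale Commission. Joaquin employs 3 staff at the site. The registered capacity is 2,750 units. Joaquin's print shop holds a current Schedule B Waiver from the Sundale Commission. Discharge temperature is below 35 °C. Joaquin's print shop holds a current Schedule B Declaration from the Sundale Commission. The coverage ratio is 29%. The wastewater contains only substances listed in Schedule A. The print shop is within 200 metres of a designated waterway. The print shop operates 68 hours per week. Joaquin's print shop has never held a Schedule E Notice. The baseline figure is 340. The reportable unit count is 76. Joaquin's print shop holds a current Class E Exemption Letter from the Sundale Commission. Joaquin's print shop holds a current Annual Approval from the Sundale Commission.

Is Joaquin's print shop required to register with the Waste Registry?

Exception (a) requires that the facility operates on a batch (not continuous) process; but the facility operates on a continuous process, so (a) is unavailable.
Exception (b): a current Schedule B Declaration is held; the coverage ratio is 29%, meeting the 28% threshold — every condition holds. Applying paragraphs (e)–(k): (e) would limit (b) — a current Tier 6 Clearance is held — but (f) sets (e) aside: (f) operates against (e): the reportable unit count is 76, below the 80 limit. (g) would limit (f) — the baseline figure is 340, less than the 419 limit — but (h) sets (g) aside: (h) operates against (g): a current Standing Exemption Letter is held. (i) is triggered (a current Class E Exemption Letter is held), but is set aside by (j): (j) is engaged — the print shop is within 200 m of a designated waterway. (k) is inapplicable (discharge temperature is below 35 °C), so (j) stands. (b) remains available.
Exception (c)'s conditions are all satisfied: the facility's operating hours per week are 68, below the 70 limit; a current Annual Approval is held; a current General Permit is held. But: (l) operates against (c): the reference index is 232, under the 249 limit. (c) is therefore removed.
Exception (d)'s conditions are all satisfied: the registered capacity is 2,750 units, meeting the 2,420 units threshold; a current Schedule B Waiver is held. But: (m) operates against (d): a current Class A Certificate is held. (n) is not triggered (there is no Schedule E Notice in force), so (m) stands. Exception (d) does not apply.

No — exception (b) applies; Joaquin's print shop is not required to register with the Waste Registry.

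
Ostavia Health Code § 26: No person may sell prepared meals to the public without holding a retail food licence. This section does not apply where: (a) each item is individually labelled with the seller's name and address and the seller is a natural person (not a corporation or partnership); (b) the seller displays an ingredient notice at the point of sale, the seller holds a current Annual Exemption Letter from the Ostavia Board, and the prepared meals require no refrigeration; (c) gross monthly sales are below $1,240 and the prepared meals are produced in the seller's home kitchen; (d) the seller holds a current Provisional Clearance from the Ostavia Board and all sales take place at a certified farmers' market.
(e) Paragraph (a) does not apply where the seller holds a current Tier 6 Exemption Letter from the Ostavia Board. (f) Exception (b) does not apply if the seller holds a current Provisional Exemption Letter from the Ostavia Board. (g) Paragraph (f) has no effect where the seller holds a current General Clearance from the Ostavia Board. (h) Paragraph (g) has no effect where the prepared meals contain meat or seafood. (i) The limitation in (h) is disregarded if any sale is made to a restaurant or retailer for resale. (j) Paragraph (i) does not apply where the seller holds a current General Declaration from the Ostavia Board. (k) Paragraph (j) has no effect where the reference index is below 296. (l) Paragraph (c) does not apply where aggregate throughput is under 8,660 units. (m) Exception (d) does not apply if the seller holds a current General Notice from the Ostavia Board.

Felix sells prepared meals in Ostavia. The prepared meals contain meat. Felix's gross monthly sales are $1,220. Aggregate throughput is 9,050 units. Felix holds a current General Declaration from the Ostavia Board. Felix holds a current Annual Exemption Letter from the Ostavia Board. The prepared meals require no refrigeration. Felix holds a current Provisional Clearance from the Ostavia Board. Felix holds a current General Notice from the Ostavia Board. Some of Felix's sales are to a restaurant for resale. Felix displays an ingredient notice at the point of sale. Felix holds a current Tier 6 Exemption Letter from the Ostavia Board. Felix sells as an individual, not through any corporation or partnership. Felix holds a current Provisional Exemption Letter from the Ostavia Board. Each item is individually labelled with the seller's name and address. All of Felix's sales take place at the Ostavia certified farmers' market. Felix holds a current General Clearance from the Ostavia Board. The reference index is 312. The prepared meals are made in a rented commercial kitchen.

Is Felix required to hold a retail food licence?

Yes — Felix must hold a retail food licence.

Exception (a) is satisfied on its face — items are individually labelled; the seller is a natural person. But: (e) operates against (a): a current Tier 6 Exemption Letter is held. Exception (a) does not apply.
All of (b)'s requirements are met (an ingredient notice is displayed; a current Annual Exemption Letter is held; the prepared meals are shelf-stable). However, paragraphs (f)–(k) must be considered: (f) operates against (b): a current Provisional Exemption Letter is held. (g) would limit (f) — a current General Clearance is held — but (h) sets (g) aside: (h) operates — the prepared meals contain meat. (i) applies (some sales are to a restaurant for resale), but yields to (j): (j) operates against (i): a current General Declaration is held. (k) is inapplicable (the reference index is 312, not below 296), so (j) stands. So (b) is unavailable.
Exception (c) does not apply: the prepared meals are made in a commercial kitchen, not a home kitchen.
Exception (d): a current Provisional Clearance is held; all sales are at a certified farmers' market — every condition holds. But: (m) operates against (d): a current General Notice is held. So (d) is unavailable.
Every exception is unavailable, so the rule governs.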